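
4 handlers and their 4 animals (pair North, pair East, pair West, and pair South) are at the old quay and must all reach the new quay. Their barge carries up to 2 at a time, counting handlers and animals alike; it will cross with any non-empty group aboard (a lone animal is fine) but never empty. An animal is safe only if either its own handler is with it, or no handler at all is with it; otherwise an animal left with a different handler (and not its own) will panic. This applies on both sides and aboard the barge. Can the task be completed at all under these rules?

No

Following every safe sequence of crossings from the start, the most of the 8 that can be at the new quay as the barge arrives there on crossings 1, 3, 5 is 2, 3, 4 respectively; the best ever achieved is 4 of 8.
From crossing 7 on, no configuration arises that was not already reachable earlier: only 44 distinct safe configurations (who is on which side, and where the barge is) can ever be reached, none of them has everyone across, and every continuation just revisits them. So no valid plan exists.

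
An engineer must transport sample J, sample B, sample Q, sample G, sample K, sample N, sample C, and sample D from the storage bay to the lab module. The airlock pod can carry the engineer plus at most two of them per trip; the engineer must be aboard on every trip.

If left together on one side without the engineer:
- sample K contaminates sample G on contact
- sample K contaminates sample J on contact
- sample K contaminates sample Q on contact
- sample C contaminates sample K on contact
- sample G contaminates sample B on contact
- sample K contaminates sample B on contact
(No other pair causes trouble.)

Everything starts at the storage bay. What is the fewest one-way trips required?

13

Counting alone: the engineer can take at most 2 across per trip to the lab module, so moving all 8 needs at least 4 loaded trips out, with a return between consecutive ones — at least 7 crossings.
The safety rule pushes this higher. Following every safe sequence of crossings, the most of the 8 that can be at the lab module as the airlock pod arrives there on crossings 7, 9, 11 is 5, 6, 7 respectively — never all 8.
So no plan with fewer than 13 crossings exists, and this one achieves 13:
1. Engineer goes to the lab module with sample B and sample K.
2. Engineer goes back to the storage bay with sample B.
3. Engineer goes to the lab module with sample B and sample J.
4. Engineer goes back to the storage bay with sample K.
5. Engineer goes to the lab module with sample K and sample Q.
6. Engineer goes back to the storage bay with sample K.
7. Engineer goes to the lab module with sample C and sample G.
8. Engineer goes back to the storage bay with sample B.
9. Engineer goes to the lab module with sample B and sample N.
10. Engineer goes back to the storage bay with sample B.
11. Engineer goes to the lab module with sample B and sample D.
12. Engineer goes back to the storage bay with sample B.
13. Engineer goes to the lab module with sample B and sample K.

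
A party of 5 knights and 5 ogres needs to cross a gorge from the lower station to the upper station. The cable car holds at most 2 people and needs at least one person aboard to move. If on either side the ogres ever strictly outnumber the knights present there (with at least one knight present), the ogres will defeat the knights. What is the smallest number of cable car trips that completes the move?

impossible

Following every safe sequence of crossings from the start, the most of the 10 that can be at the upper station as the cable car arrives there on crossings 1, 3, 5, 7 is 2, 3, 4, 5 respectively; the best ever achieved is 5 of 10.
From crossing 9 on, no configuration arises that was not already reachable earlier: only 13 distinct safe configurations (who is on which side, and where the cable car is) can ever be reached, none of them has everyone across, and every continuation just revisits them. They are: 0 knights + 0 ogres across (cable car back at the start); 0 knights + 1 ogre across (cable car there); 0 knights + 1 ogre across (cable car back at the start); 0 knights + 2 ogres across (cable car there); 0 knights + 2 ogres across (cable car back at the start); 0 knights + 3 ogres across (cable car there); 0 knights + 3 ogres across (cable car back at the start); 0 knights + 4 ogres across (cable car there); 0 knights + 4 ogres across (cable car back at the start); 0 knights + 5 ogres across (cable car there); 1 knight + 1 ogre across (cable car there); 1 knight + 1 ogre across (cable car back at the start); 2 knights + 2 ogres across (cable car there). So no valid plan exists.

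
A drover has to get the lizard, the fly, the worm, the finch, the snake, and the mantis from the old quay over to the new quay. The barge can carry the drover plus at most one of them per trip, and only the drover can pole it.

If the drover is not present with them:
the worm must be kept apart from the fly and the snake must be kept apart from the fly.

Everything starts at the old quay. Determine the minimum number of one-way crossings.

Counting alone: the drover can take at most 1 across per trip to the new quay, so moving all 6 needs at least 6 loaded trips out, with a return between consecutive ones — at least 11 crossings.
The safety rule pushes this higher. Following every safe sequence of crossings, the most of the 6 that can be at the new quay as the barge arrives there on crossing 11 is 5 — never all 6.
So no plan with fewer than 13 crossings exists, and this one achieves 13:
1. Drover goes to the new quay with the fly.
2. Drover goes back to the old quay alone.
3. Drover goes to the new quay with the lizard.
4. Drover goes back to the old quay alone.
5. Drover goes to the new quay with the worm.
6. Drover goes back to the old quay with the fly.
7. Drover goes to the new quay with the snake.
8. Drover goes back to the old quay alone.
9. Drover goes to the new quay with the finch.
10. Drover goes back to the old quay alone.
11. Drover goes to the new quay with the mantis.
12. Drover goes back to the old quay alone.
13. Drover goes to the new quay with the fly.

13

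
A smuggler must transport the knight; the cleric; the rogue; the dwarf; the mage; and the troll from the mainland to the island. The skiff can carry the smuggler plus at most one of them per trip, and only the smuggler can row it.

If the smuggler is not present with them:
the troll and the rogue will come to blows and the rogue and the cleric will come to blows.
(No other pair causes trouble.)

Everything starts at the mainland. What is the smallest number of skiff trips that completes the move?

13

Counting alone: the smuggler can take at most 1 across per trip to the island, so moving all 6 needs at least 6 loaded trips out, with a return between consecutive ones — at least 11 crossings.
The safety rule pushes this higher. Following every safe sequence of crossings, the most of the 6 that can be at the island as the skiff arrives there on crossing 11 is 5 — never all 6.
So no plan with fewer than 13 crossings exists, and this one achieves 13:
1. Smuggler goes to the island with the rogue.
2. Smuggler goes back to the mainland alone.
3. Smuggler goes to the island with the knight.
4. Smuggler goes back to the mainland alone.
5. Smuggler goes to the island with the cleric.
6. Smuggler goes back to the mainland with the rogue.
7. Smuggler goes to the island with the troll.
8. Smuggler goes back to the mainland alone.
9. Smuggler goes to the island with the dwarf.
10. Smuggler goes back to the mainland alone.
11. Smuggler goes to the island with the mage.
12. Smuggler goes back to the mainland alone.
13. Smuggler goes to the island with the rogue.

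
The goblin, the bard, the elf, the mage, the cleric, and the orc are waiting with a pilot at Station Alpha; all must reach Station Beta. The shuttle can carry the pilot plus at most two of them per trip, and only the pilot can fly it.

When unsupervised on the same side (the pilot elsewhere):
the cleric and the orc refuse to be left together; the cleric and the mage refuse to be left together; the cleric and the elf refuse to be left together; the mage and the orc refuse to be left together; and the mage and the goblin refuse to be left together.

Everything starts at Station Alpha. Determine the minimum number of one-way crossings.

Counting alone: the pilot can take at most 2 across per trip to Station Beta, so moving all 6 needs at least 3 loaded trips out, with a return between consecutive ones — at least 5 crossings.
The safety rule pushes this higher. Following every safe sequence of crossings, the most of the 6 that can be at Station Beta as the shuttle arrives there on crossings 5, 7 is 4, 5 respectively — never all 6.
So no plan with fewer than 9 crossings exists, and this one achieves 9:
1. Pilot goes to Station Beta with the cleric and the mage.  [Station Alpha: the bard, the elf, the goblin, the orc | Station Beta: the cleric, the mage]
2. Pilot goes back to Station Alpha with the mage.  [Station Alpha: the bard, the elf, the goblin, the mage, the orc | Station Beta: the cleric]
3. Pilot goes to Station Beta with the goblin and the mage.  [Station Alpha: the bard, the elf, the orc | Station Beta: the cleric, the goblin, the mage]
4. Pilot goes back to Station Alpha with the mage.  [Station Alpha: the bard, the elf, the mage, the orc | Station Beta: the cleric, the goblin]
5. Pilot goes to Station Beta with the bard and the mage.  [Station Alpha: the elf, the orc | Station Beta: the bard, the cleric, the goblin, the mage]
6. Pilot goes back to Station Alpha with the mage.  [Station Alpha: the elf, the mage, the orc | Station Beta: the bard, the cleric, the goblin]
7. Pilot goes to Station Beta with the elf and the orc.  [Station Alpha: the mage | Station Beta: the bard, the cleric, the elf, the goblin, the orc]
8. Pilot goes back to Station Alpha with the cleric.  [Station Alpha: the cleric, the mage | Station Beta: the bard, the elf, the goblin, the orc]
9. Pilot goes to Station Beta with the cleric and the mage.  [Station Alpha: — | Station Beta: the bard, the cleric, the elf, the goblin, the mage, the orc]

9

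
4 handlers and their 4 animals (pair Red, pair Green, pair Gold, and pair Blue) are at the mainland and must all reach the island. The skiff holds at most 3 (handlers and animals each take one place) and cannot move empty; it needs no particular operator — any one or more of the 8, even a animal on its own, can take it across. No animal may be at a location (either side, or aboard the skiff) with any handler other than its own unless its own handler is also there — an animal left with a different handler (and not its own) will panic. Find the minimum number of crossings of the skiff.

9

Counting alone: each trip to the island takes at most 3 across and each return brings at least 1 back, so after t trips out (and t−1 returns) at most 3t − (t−1) of the 8 are across; that first reaches 8 at t = 4, so at least 7 crossings are needed.
The safety rule pushes this higher. Following every safe sequence of crossings, the most of the 8 that can be at the island as the skiff arrives there on crossing 7 is 7 — never all 8.
So no plan with fewer than 9 crossings exists, and this one achieves 9:
1. animal Red and handler Red cross → the island.
2. handler Red crosses ← the mainland.
3. animal Green, handler Green, and handler Red cross → the island.
4. animal Red and handler Red cross ← the mainland.
5. handler Blue, handler Gold, and handler Red cross → the island.
6. animal Green crosses ← the mainland.
7. animal Green and animal Red cross → the island.
8. animal Red crosses ← the mainland.
9. animal Blue, animal Gold, and animal Red cross → the island.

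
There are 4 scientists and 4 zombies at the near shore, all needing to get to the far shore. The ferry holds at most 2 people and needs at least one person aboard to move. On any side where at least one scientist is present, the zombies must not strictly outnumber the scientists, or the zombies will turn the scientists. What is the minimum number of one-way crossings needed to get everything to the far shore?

Following every safe sequence of crossings from the start, the most of the 8 that can be at the far shore as the ferry arrives there on crossings 1, 3, 5 is 2, 3, 4 respectively; the best ever achieved is 4 of 8.
From crossing 7 on, no configuration arises that was not already reachable earlier: only 11 distinct safe configurations (who is on which side, and where the ferry is) can ever be reached, none of them has everyone across, and every continuation just revisits them. They are: 0 scientists + 0 zombies across (ferry back at the start); 0 scientists + 1 zombie across (ferry there); 0 scientists + 1 zombie across (ferry back at the start); 0 scientists + 2 zombies across (ferry there); 0 scientists + 2 zombies across (ferry back at the start); 0 scientists + 3 zombies across (ferry there); 0 scientists + 3 zombies across (ferry back at the start); 0 scientists + 4 zombies across (ferry there); 1 scientist + 1 zombie across (ferry there); 1 scientist + 1 zombie across (ferry back at the start); 2 scientists + 2 zombies across (ferry there). So no valid plan exists.

impossible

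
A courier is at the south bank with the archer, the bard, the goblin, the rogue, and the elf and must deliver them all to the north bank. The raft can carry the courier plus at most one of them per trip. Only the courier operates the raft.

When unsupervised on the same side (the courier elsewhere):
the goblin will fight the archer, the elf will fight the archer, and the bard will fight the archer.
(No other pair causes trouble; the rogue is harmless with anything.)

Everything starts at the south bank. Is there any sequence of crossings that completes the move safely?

Following every safe sequence of crossings from the start, the most of the 5 that can be at the north bank as the raft arrives there on crossings 1, 3, 5 is 1, 2, 3 respectively; the best ever achieved is 3 of 5.
From crossing 7 on, no configuration arises that was not already reachable earlier: only 18 distinct safe configurations (who is on which side, and where the raft is) can ever be reached, none of them has everyone across, and every continuation just revisits them. So no valid plan exists.

No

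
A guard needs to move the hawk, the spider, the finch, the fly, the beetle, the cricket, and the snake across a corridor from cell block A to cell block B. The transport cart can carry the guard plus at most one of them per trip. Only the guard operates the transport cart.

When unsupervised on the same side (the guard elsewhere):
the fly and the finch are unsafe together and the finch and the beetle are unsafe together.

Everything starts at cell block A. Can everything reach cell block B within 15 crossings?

Yes — this plan uses 15 crossings (≤ 15):
1. Guard goes to cell block B with the finch.  [cell block A: the beetle, the cricket, the fly, the hawk, the snake, the spider | cell block B: the finch]
2. Guard goes back to cell block A alone.  [cell block A: the beetle, the cricket, the fly, the hawk, the snake, the spider | cell block B: the finch]
3. Guard goes to cell block B with the hawk.  [cell block A: the beetle, the cricket, the fly, the snake, the spider | cell block B: the finch, the hawk]
4. Guard goes back to cell block A alone.  [cell block A: the beetle, the cricket, the fly, the snake, the spider | cell block B: the finch, the hawk]
5. Guard goes to cell block B with the spider.  [cell block A: the beetle, the cricket, the fly, the snake | cell block B: the finch, the hawk, the spider]
6. Guard goes back to cell block A alone.  [cell block A: the beetle, the cricket, the fly, the snake | cell block B: the finch, the hawk, the spider]
7. Guard goes to cell block B with the fly.  [cell block A: the beetle, the cricket, the snake | cell block B: the finch, the fly, the hawk, the spider]
8. Guard goes back to cell block A with the finch.  [cell block A: the beetle, the cricket, the finch, the snake | cell block B: the fly, the hawk, the spider]
9. Guard goes to cell block B with the beetle.  [cell block A: the cricket, the finch, the snake | cell block B: the beetle, the fly, the hawk, the spider]
10. Guard goes back to cell block A alone.  [cell block A: the cricket, the finch, the snake | cell block B: the beetle, the fly, the hawk, the spider]
11. Guard goes to cell block B with the cricket.  [cell block A: the finch, the snake | cell block B: the beetle, the cricket, the fly, the hawk, the spider]
12. Guard goes back to cell block A alone.  [cell block A: the finch, the snake | cell block B: the beetle, the cricket, the fly, the hawk, the spider]
13. Guard goes to cell block B with the snake.  [cell block A: the finch | cell block B: the beetle, the cricket, the fly, the hawk, the snake, the spider]
14. Guard goes back to cell block A alone.  [cell block A: the finch | cell block B: the beetle, the cricket, the fly, the hawk, the snake, the spider]
15. Guard goes to cell block B with the finch.  [cell block A: — | cell block B: the beetle, the cricket, the finch, the fly, the hawk, the snake, the spider]

Yes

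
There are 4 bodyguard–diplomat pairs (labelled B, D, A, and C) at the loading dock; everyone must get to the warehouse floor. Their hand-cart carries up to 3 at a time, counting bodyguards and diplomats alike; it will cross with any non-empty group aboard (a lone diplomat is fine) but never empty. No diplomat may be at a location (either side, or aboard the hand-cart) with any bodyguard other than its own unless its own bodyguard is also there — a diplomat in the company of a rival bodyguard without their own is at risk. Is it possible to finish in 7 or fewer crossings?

Counting alone: each trip to the warehouse floor takes at most 3 across and each return brings at least 1 back, so after t trips out (and t−1 returns) at most 3t − (t−1) of the 8 are across; that first reaches 8 at t = 4, so at least 7 crossings are needed.
The safety rule pushes this higher. Following every safe sequence of crossings, the most of the 8 that can be at the warehouse floor as the hand-cart arrives there on crossing 7 is 7 — never all 8.
So the move cannot be finished within 7 crossings. (The shortest complete plan takes 9:)
1. bodyguard B and diplomat B cross → the warehouse floor.
2. bodyguard B crosses ← the loading dock.
3. bodyguard B, bodyguard D, and diplomat D cross → the warehouse floor.
4. bodyguard B and diplomat B cross ← the loading dock.
5. bodyguard A, bodyguard B, and bodyguard C cross → the warehouse floor.
6. diplomat D crosses ← the loading dock.
7. diplomat B and diplomat D cross → the warehouse floor.
8. diplomat B crosses ← the loading dock.
9. diplomat A, diplomat B, and diplomat C cross → the warehouse floor.

No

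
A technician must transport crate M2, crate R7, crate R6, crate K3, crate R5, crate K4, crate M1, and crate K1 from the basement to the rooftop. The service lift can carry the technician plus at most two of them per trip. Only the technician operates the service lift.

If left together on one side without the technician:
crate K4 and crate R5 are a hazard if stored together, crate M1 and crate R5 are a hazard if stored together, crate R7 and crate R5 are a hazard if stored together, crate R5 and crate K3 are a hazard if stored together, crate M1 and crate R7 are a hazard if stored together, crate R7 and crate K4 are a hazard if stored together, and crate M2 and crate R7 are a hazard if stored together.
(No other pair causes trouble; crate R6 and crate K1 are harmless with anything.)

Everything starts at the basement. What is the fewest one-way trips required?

Counting alone: the technician can take at most 2 across per trip to the rooftop, so moving all 8 needs at least 4 loaded trips out, with a return between consecutive ones — at least 7 crossings.
The safety rule pushes this higher. Following every safe sequence of crossings, the most of the 8 that can be at the rooftop as the service lift arrives there on crossings 7, 9, 11 is 5, 6, 7 respectively — never all 8.
So no plan with fewer than 13 crossings exists, and this one achieves 13:
1. Technician goes to the rooftop with crate R5 and crate R7.
2. Technician goes back to the basement with crate R7.
3. Technician goes to the rooftop with crate M2 and crate R7.
4. Technician goes back to the basement with crate R7.
5. Technician goes to the rooftop with crate R6 and crate R7.
6. Technician goes back to the basement with crate R7.
7. Technician goes to the rooftop with crate K1 and crate R7.
8. Technician goes back to the basement with crate R7.
9. Technician goes to the rooftop with crate K4 and crate M1.
10. Technician goes back to the basement with crate R5.
11. Technician goes to the rooftop with crate K3 and crate R7.
12. Technician goes back to the basement with crate R7.
13. Technician goes to the rooftop with crate R5 and crate R7.

13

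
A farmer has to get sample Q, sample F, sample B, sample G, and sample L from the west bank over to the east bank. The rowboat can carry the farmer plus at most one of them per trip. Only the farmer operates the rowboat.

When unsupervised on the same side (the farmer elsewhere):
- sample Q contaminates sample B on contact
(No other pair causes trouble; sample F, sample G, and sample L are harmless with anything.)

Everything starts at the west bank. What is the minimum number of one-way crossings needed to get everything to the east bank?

Counting alone: the farmer can take at most 1 across per trip to the east bank, so moving all 5 needs at least 5 loaded trips out, with a return between consecutive ones — at least 9 crossings.
The plan below uses exactly 9 crossings, so it is optimal:
1. Farmer goes to the east bank with sample Q.
2. Farmer goes back to the west bank alone.
3. Farmer goes to the east bank with sample F.
4. Farmer goes back to the west bank alone.
5. Farmer goes to the east bank with sample G.
6. Farmer goes back to the west bank alone.
7. Farmer goes to the east bank with sample L.
8. Farmer goes back to the west bank alone.
9. Farmer goes to the east bank with sample B.

9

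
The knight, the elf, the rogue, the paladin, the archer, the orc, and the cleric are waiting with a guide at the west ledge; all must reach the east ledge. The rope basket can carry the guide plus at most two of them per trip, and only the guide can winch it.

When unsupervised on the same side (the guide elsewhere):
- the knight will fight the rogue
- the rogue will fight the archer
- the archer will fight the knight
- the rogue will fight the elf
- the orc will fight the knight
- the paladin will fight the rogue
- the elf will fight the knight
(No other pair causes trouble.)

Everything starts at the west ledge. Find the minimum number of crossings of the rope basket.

11

Counting alone: the guide can take at most 2 across per trip to the east ledge, so moving all 7 needs at least 4 loaded trips out, with a return between consecutive ones — at least 7 crossings.
The safety rule pushes this higher. Following every safe sequence of crossings, the most of the 7 that can be at the east ledge as the rope basket arrives there on crossings 7, 9 is 5, 6 respectively — never all 7.
So no plan with fewer than 11 crossings exists, and this one achieves 11:
1. Guide goes to the east ledge with the knight and the rogue.  [the west ledge: the archer, the cleric, the elf, the orc, the paladin | the east ledge: the knight, the rogue]
2. Guide goes back to the west ledge with the knight.  [the west ledge: the archer, the cleric, the elf, the knight, the orc, the paladin | the east ledge: the rogue]
3. Guide goes to the east ledge with the knight and the paladin.  [the west ledge: the archer, the cleric, the elf, the orc | the east ledge: the knight, the paladin, the rogue]
4. Guide goes back to the west ledge with the rogue.  [the west ledge: the archer, the cleric, the elf, the orc, the rogue | the east ledge: the knight, the paladin]
5. Guide goes to the east ledge with the archer and the elf.  [the west ledge: the cleric, the orc, the rogue | the east ledge: the archer, the elf, the knight, the paladin]
6. Guide goes back to the west ledge with the knight.  [the west ledge: the cleric, the knight, the orc, the rogue | the east ledge: the archer, the elf, the paladin]
7. Guide goes to the east ledge with the knight and the orc.  [the west ledge: the cleric, the rogue | the east ledge: the archer, the elf, the knight, the orc, the paladin]
8. Guide goes back to the west ledge with the knight.  [the west ledge: the cleric, the knight, the rogue | the east ledge: the archer, the elf, the orc, the paladin]
9. Guide goes to the east ledge with the cleric and the knight.  [the west ledge: the rogue | the east ledge: the archer, the cleric, the elf, the knight, the orc, the paladin]
10. Guide goes back to the west ledge with the knight.  [the west ledge: the knight, the rogue | the east ledge: the archer, the cleric, the elf, the orc, the paladin]
11. Guide goes to the east ledge with the knight and the rogue.  [the west ledge: — | the east ledge: the archer, the cleric, the elf, the knight, the orc, the paladin, the rogue]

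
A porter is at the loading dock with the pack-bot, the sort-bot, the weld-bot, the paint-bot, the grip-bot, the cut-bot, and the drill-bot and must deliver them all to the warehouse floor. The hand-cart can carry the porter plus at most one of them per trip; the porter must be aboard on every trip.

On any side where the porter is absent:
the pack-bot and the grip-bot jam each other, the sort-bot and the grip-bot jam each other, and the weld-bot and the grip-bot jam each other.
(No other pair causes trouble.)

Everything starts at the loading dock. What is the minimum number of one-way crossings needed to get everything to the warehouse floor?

impossible

Following every safe sequence of crossings from the start, the most of the 7 that can be at the warehouse floor as the hand-cart arrives there on crossings 1, 3, 5, 7, 9 is 1, 2, 3, 4, 5 respectively; the best ever achieved is 5 of 7.
From crossing 11 on, no configuration arises that was not already reachable earlier: only 72 distinct safe configurations (who is on which side, and where the hand-cart is) can ever be reached, none of them has everyone across, and every continuation just revisits them. So no valid plan exists.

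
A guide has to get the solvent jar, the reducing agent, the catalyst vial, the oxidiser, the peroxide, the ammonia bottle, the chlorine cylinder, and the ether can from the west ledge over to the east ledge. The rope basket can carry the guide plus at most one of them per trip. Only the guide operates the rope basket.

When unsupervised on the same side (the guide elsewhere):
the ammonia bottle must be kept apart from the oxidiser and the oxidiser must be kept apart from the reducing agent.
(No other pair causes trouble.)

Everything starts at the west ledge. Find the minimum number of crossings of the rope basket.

17

Counting alone: the guide can take at most 1 across per trip to the east ledge, so moving all 8 needs at least 8 loaded trips out, with a return between consecutive ones — at least 15 crossings.
The safety rule pushes this higher. Following every safe sequence of crossings, the most of the 8 that can be at the east ledge as the rope basket arrives there on crossing 15 is 7 — never all 8.
So no plan with fewer than 17 crossings exists, and this one achieves 17:
1. Guide goes to the east ledge with the oxidiser.  [the west ledge: the ammonia bottle, the catalyst vial, the chlorine cylinder, the ether can, the peroxide, the reducing agent, the solvent jar | the east ledge: the oxidiser]
2. Guide goes back to the west ledge alone.  [the west ledge: the ammonia bottle, the catalyst vial, the chlorine cylinder, the ether can, the peroxide, the reducing agent, the solvent jar | the east ledge: the oxidiser]
3. Guide goes to the east ledge with the solvent jar.  [the west ledge: the ammonia bottle, the catalyst vial, the chlorine cylinder, the ether can, the peroxide, the reducing agent | the east ledge: the oxidiser, the solvent jar]
4. Guide goes back to the west ledge alone.  [the west ledge: the ammonia bottle, the catalyst vial, the chlorine cylinder, the ether can, the peroxide, the reducing agent | the east ledge: the oxidiser, the solvent jar]
5. Guide goes to the east ledge with the reducing agent.  [the west ledge: the ammonia bottle, the catalyst vial, the chlorine cylinder, the ether can, the peroxide | the east ledge: the oxidiser, the reducing agent, the solvent jar]
6. Guide goes back to the west ledge with the oxidiser.  [the west ledge: the ammonia bottle, the catalyst vial, the chlorine cylinder, the ether can, the oxidiser, the peroxide | the east ledge: the reducing agent, the solvent jar]
7. Guide goes to the east ledge with the ammonia bottle.  [the west ledge: the catalyst vial, the chlorine cylinder, the ether can, the oxidiser, the peroxide | the east ledge: the ammonia bottle, the reducing agent, the solvent jar]
8. Guide goes back to the west ledge alone.  [the west ledge: the catalyst vial, the chlorine cylinder, the ether can, the oxidiser, the peroxide | the east ledge: the ammonia bottle, the reducing agent, the solvent jar]
9. Guide goes to the east ledge with the catalyst vial.  [the west ledge: the chlorine cylinder, the ether can, the oxidiser, the peroxide | the east ledge: the ammonia bottle, the catalyst vial, the reducing agent, the solvent jar]
10. Guide goes back to the west ledge alone.  [the west ledge: the chlorine cylinder, the ether can, the oxidiser, the peroxide | the east ledge: the ammonia bottle, the catalyst vial, the reducing agent, the solvent jar]
11. Guide goes to the east ledge with the peroxide.  [the west ledge: the chlorine cylinder, the ether can, the oxidiser | the east ledge: the ammonia bottle, the catalyst vial, the peroxide, the reducing agent, the solvent jar]
12. Guide goes back to the west ledge alone.  [the west ledge: the chlorine cylinder, the ether can, the oxidiser | the east ledge: the ammonia bottle, the catalyst vial, the peroxide, the reducing agent, the solvent jar]
13. Guide goes to the east ledge with the chlorine cylinder.  [the west ledge: the ether can, the oxidiser | the east ledge: the ammonia bottle, the catalyst vial, the chlorine cylinder, the peroxide, the reducing agent, the solvent jar]
14. Guide goes back to the west ledge alone.  [the west ledge: the ether can, the oxidiser | the east ledge: the ammonia bottle, the catalyst vial, the chlorine cylinder, the peroxide, the reducing agent, the solvent jar]
15. Guide goes to the east ledge with the ether can.  [the west ledge: the oxidiser | the east ledge: the ammonia bottle, the catalyst vial, the chlorine cylinder, the ether can, the peroxide, the reducing agent, the solvent jar]
16. Guide goes back to the west ledge alone.  [the west ledge: the oxidiser | the east ledge: the ammonia bottle, the catalyst vial, the chlorine cylinder, the ether can, the peroxide, the reducing agent, the solvent jar]
17. Guide goes to the east ledge with the oxidiser.  [the west ledge: — | the east ledge: the ammonia bottle, the catalyst vial, the chlorine cylinder, the ether can, the oxidiser, the peroxide, the reducing agent, the solvent jar]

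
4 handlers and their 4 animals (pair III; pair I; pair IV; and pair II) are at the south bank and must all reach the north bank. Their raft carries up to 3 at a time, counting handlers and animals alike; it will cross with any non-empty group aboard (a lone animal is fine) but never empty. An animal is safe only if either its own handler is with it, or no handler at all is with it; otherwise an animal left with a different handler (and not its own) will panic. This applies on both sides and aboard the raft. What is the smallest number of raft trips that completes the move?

Counting alone: each trip to the north bank takes at most 3 across and each return brings at least 1 back, so after t trips out (and t−1 returns) at most 3t − (t−1) of the 8 are across; that first reaches 8 at t = 4, so at least 7 crossings are needed.
The safety rule pushes this higher. Following every safe sequence of crossings, the most of the 8 that can be at the north bank as the raft arrives there on crossing 7 is 7 — never all 8.
So no plan with fewer than 9 crossings exists, and this one achieves 9:
1. animal III and handler III cross → the north bank.
2. handler III crosses ← the south bank.
3. animal I, handler I, and handler III cross → the north bank.
4. animal III and handler III cross ← the south bank.
5. handler II, handler III, and handler IV cross → the north bank.
6. animal I crosses ← the south bank.
7. animal I and animal III cross → the north bank.
8. animal III crosses ← the south bank.
9. animal II, animal III, and animal IV cross → the north bank.

9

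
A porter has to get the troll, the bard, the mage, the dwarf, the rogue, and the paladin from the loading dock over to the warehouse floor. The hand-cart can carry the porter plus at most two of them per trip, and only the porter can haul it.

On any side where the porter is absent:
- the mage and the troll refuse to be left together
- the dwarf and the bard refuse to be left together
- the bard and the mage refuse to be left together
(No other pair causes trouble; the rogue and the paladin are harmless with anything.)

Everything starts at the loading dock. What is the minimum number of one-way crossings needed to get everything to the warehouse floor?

5

Counting alone: the porter can take at most 2 across per trip to the warehouse floor, so moving all 6 needs at least 3 loaded trips out, with a return between consecutive ones — at least 5 crossings.
The plan below uses exactly 5 crossings, so it is optimal:
1. Porter goes to the warehouse floor with the bard and the troll.  [the loading dock: the dwarf, the mage, the paladin, the rogue | the warehouse floor: the bard, the troll]
2. Porter goes back to the loading dock alone.  [the loading dock: the dwarf, the mage, the paladin, the rogue | the warehouse floor: the bard, the troll]
3. Porter goes to the warehouse floor with the paladin and the rogue.  [the loading dock: the dwarf, the mage | the warehouse floor: the bard, the paladin, the rogue, the troll]
4. Porter goes back to the loading dock alone.  [the loading dock: the dwarf, the mage | the warehouse floor: the bard, the paladin, the rogue, the troll]
5. Porter goes to the warehouse floor with the dwarf and the mage.  [the loading dock: — | the warehouse floor: the bard, the dwarf, the mage, the paladin, the rogue, the troll]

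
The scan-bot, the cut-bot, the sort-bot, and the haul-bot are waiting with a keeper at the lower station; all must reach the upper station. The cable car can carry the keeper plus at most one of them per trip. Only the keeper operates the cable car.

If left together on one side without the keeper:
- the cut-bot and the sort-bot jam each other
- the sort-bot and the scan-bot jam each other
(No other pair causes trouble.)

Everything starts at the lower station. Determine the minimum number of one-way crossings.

Counting alone: the keeper can take at most 1 across per trip to the upper station, so moving all 4 needs at least 4 loaded trips out, with a return between consecutive ones — at least 7 crossings.
The safety rule pushes this higher. Following every safe sequence of crossings, the most of the 4 that can be at the upper station as the cable car arrives there on crossing 7 is 3 — never all 4.
So no plan with fewer than 9 crossings exists, and this one achieves 9:
1. Keeper goes to the upper station with the sort-bot.  [the lower station: the cut-bot, the haul-bot, the scan-bot | the upper station: the sort-bot]
2. Keeper goes back to the lower station alone.  [the lower station: the cut-bot, the haul-bot, the scan-bot | the upper station: the sort-bot]
3. Keeper goes to the upper station with the scan-bot.  [the lower station: the cut-bot, the haul-bot | the upper station: the scan-bot, the sort-bot]
4. Keeper goes back to the lower station with the sort-bot.  [the lower station: the cut-bot, the haul-bot, the sort-bot | the upper station: the scan-bot]
5. Keeper goes to the upper station with the cut-bot.  [the lower station: the haul-bot, the sort-bot | the upper station: the cut-bot, the scan-bot]
6. Keeper goes back to the lower station alone.  [the lower station: the haul-bot, the sort-bot | the upper station: the cut-bot, the scan-bot]
7. Keeper goes to the upper station with the haul-bot.  [the lower station: the sort-bot | the upper station: the cut-bot, the haul-bot, the scan-bot]
8. Keeper goes back to the lower station alone.  [the lower station: the sort-bot | the upper station: the cut-bot, the haul-bot, the scan-bot]
9. Keeper goes to the upper station with the sort-bot.  [the lower station: — | the upper station: the cut-bot, the haul-bot, the scan-bot, the sort-bot]

9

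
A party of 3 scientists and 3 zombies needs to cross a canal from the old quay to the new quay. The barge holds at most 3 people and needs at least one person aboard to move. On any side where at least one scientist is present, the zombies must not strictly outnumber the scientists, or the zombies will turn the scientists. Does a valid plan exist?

Yes

1. 2 zombies → the new quay.  (the old quay: 3S 1Z; the new quay: 0S 2Z)
2. 1 zombie ← the old quay.  (the old quay: 3S 2Z; the new quay: 0S 1Z)
3. 3 scientists → the new quay.  (the old quay: 0S 2Z; the new quay: 3S 1Z)
4. 1 zombie ← the old quay.  (the old quay: 0S 3Z; the new quay: 3S 0Z)
5. 3 zombies → the new quay.  (the old quay: 0S 0Z; the new quay: 3S 3Z)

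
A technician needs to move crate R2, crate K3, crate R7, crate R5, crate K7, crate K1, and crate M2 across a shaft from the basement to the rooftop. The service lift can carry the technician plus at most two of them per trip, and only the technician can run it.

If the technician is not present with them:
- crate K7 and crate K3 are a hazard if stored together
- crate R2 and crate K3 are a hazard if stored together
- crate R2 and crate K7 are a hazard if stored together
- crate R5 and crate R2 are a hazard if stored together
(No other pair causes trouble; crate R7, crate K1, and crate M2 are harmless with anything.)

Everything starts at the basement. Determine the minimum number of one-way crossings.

11

Counting alone: the technician can take at most 2 across per trip to the rooftop, so moving all 7 needs at least 4 loaded trips out, with a return between consecutive ones — at least 7 crossings.
The safety rule pushes this higher. Following every safe sequence of crossings, the most of the 7 that can be at the rooftop as the service lift arrives there on crossings 7, 9 is 5, 6 respectively — never all 7.
So no plan with fewer than 11 crossings exists, and this one achieves 11:
1. Technician goes to the rooftop with crate K3 and crate R2.  [the basement: crate K1, crate K7, crate M2, crate R5, crate R7 | the rooftop: crate K3, crate R2]
2. Technician goes back to the basement with crate R2.  [the basement: crate K1, crate K7, crate M2, crate R2, crate R5, crate R7 | the rooftop: crate K3]
3. Technician goes to the rooftop with crate R2 and crate R7.  [the basement: crate K1, crate K7, crate M2, crate R5 | the rooftop: crate K3, crate R2, crate R7]
4. Technician goes back to the basement with crate R2.  [the basement: crate K1, crate K7, crate M2, crate R2, crate R5 | the rooftop: crate K3, crate R7]
5. Technician goes to the rooftop with crate R2 and crate R5.  [the basement: crate K1, crate K7, crate M2 | the rooftop: crate K3, crate R2, crate R5, crate R7]
6. Technician goes back to the basement with crate R2.  [the basement: crate K1, crate K7, crate M2, crate R2 | the rooftop: crate K3, crate R5, crate R7]
7. Technician goes to the rooftop with crate K1 and crate R2.  [the basement: crate K7, crate M2 | the rooftop: crate K1, crate K3, crate R2, crate R5, crate R7]
8. Technician goes back to the basement with crate R2.  [the basement: crate K7, crate M2, crate R2 | the rooftop: crate K1, crate K3, crate R5, crate R7]
9. Technician goes to the rooftop with crate M2 and crate R2.  [the basement: crate K7 | the rooftop: crate K1, crate K3, crate M2, crate R2, crate R5, crate R7]
10. Technician goes back to the basement with crate R2.  [the basement: crate K7, crate R2 | the rooftop: crate K1, crate K3, crate M2, crate R5, crate R7]
11. Technician goes to the rooftop with crate K7 and crate R2.  [the basement: — | the rooftop: crate K1, crate K3, crate K7, crate M2, crate R2, crate R5, crate R7]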